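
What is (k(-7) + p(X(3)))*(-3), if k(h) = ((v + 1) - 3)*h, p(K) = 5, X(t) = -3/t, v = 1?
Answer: -36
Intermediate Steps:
k(h) = -h (k(h) = ((1 + 1) - 3)*h = (2 - 3)*h = -h)
(k(-7) + p(X(3)))*(-3) = (-1*(-7) + 5)*(-3) = (7 + 5)*(-3) = 12*(-3) = -36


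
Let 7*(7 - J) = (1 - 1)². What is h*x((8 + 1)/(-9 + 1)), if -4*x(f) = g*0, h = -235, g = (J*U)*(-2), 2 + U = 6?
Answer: 0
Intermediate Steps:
U = 4 (U = -2 + 6 = 4)
J = 7 (J = 7 - (1 - 1)²/7 = 7 - ⅐*0² = 7 - ⅐*0 = 7 + 0 = 7)
g = -56 (g = (7*4)*(-2) = 28*(-2) = -56)
x(f) = 0 (x(f) = -(-14)*0 = -¼*0 = 0)
h*x((8 + 1)/(-9 + 1)) = -235*0 = 0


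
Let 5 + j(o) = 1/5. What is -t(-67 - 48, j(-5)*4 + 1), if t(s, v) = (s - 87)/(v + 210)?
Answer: 1010/959 ≈ 1.0532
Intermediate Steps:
j(o) = -24/5 (j(o) = -5 + 1/5 = -5 + 1*(⅕) = -5 + ⅕ = -24/5)
t(s, v) = (-87 + s)/(210 + v)
-t(-67 - 48, j(-5)*4 + 1) = -(-87 + (-67 - 48))/(210 + (-24/5*4 + 1)) = -(-87 - 115)/(210 + (-96/5 + 1)) = -(-202)/(210 - 91/5) = -(-202)/959/5 = -5*(-202)/959 = -1*(-1010/959) = 1010/959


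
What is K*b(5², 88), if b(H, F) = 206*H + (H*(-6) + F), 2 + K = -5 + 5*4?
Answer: 66144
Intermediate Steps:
K = 13 (K = -2 + (-5 + 5*4) = -2 + (-5 + 20) = -2 + 15 = 13)
b(H, F) = F + 200*H (b(H, F) = 206*H + (-6*H + F) = 206*H + (F - 6*H) = F + 200*H)
K*b(5², 88) = 13*(88 + 200*5²) = 13*(88 + 200*25) = 13*(88 + 5000) = 13*5088 = 66144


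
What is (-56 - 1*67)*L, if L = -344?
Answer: 42312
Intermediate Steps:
(-56 - 1*67)*L = (-56 - 1*67)*(-344) = (-56 - 67)*(-344) = -123*(-344) = 42312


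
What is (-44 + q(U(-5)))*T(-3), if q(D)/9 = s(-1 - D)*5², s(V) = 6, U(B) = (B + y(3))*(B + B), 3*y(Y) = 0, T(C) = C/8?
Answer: -1959/4 ≈ -489.75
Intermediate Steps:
T(C) = C/8 (T(C) = C*(⅛) = C/8)
y(Y) = 0 (y(Y) = (⅓)*0 = 0)
U(B) = 2*B² (U(B) = (B + 0)*(B + B) = B*(2*B) = 2*B²)
q(D) = 1350 (q(D) = 9*(6*5²) = 9*(6*25) = 9*150 = 1350)
(-44 + q(U(-5)))*T(-3) = (-44 + 1350)*((⅛)*(-3)) = 1306*(-3/8) = -1959/4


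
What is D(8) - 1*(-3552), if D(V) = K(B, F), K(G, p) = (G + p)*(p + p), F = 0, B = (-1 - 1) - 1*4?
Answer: 3552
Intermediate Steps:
B = -6 (B = -2 - 4 = -6)
K(G, p) = 2*p*(G + p) (K(G, p) = (G + p)*(2*p) = 2*p*(G + p))
D(V) = 0 (D(V) = 2*0*(-6 + 0) = 2*0*(-6) = 0)
D(8) - 1*(-3552) = 0 - 1*(-3552) = 0 + 3552 = 3552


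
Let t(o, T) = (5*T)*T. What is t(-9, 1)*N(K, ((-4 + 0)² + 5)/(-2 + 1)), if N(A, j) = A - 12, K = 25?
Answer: 65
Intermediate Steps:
t(o, T) = 5*T²
N(A, j) = -12 + A
t(-9, 1)*N(K, ((-4 + 0)² + 5)/(-2 + 1)) = (5*1²)*(-12 + 25) = (5*1)*13 = 5*13 = 65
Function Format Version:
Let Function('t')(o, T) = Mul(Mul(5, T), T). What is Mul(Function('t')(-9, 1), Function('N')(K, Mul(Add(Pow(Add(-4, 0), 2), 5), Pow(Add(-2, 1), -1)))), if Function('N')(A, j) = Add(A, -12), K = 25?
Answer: 65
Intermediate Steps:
Function('t')(o, T) = Mul(5, Pow(T, 2))
Function('N')(A, j) = Add(-12, A)
Mul(Function('t')(-9, 1), Function('N')(K, Mul(Add(Pow(Add(-4, 0), 2), 5), Pow(Add(-2, 1), -1)))) = Mul(Mul(5, Pow(1, 2)), Add(-12, 25)) = Mul(Mul(5, 1), 13) = Mul(5, 13) = 65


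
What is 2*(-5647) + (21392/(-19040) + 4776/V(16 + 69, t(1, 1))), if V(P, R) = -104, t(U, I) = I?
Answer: -25063713/2210 ≈ -11341.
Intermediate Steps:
2*(-5647) + (21392/(-19040) + 4776/V(16 + 69, t(1, 1))) = 2*(-5647) + (21392/(-19040) + 4776/(-104)) = -11294 + (21392*(-1/19040) + 4776*(-1/104)) = -11294 + (-191/170 - 597/13) = -11294 - 103973/2210 = -25063713/2210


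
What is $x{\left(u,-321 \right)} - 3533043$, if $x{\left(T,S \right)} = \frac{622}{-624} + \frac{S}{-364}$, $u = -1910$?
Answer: $- \frac{7716166163}{2184} \approx -3.533 \cdot 10^{6}$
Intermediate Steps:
$x{\left(T,S \right)} = - \frac{311}{312} - \frac{S}{364}$ ($x{\left(T,S \right)} = 622 \left(- \frac{1}{624}\right) + S \left(- \frac{1}{364}\right) = - \frac{311}{312} - \frac{S}{364}$)
$x{\left(u,-321 \right)} - 3533043 = \left(- \frac{311}{312} - - \frac{321}{364}\right) - 3533043 = \left(- \frac{311}{312} + \frac{321}{364}\right) - 3533043 = - \frac{251}{2184} - 3533043 = - \frac{7716166163}{2184}$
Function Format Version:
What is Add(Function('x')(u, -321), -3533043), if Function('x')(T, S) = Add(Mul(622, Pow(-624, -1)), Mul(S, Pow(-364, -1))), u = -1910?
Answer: Rational(-7716166163, 2184) ≈ -3.5330e+6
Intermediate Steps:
Function('x')(T, S) = Add(Rational(-311, 312), Mul(Rational(-1, 364), S)) (Function('x')(T, S) = Add(Mul(622, Rational(-1, 624)), Mul(S, Rational(-1, 364))) = Add(Rational(-311, 312), Mul(Rational(-1, 364), S)))
Add(Function('x')(u, -321), -3533043) = Add(Add(Rational(-311, 312), Mul(Rational(-1, 364), -321)), -3533043) = Add(Add(Rational(-311, 312), Rational(321, 364)), -3533043) = Add(Rational(-251, 2184), -3533043) = Rational(-7716166163, 2184)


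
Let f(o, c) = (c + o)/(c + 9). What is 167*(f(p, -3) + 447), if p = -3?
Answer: 74482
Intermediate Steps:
f(o, c) = (c + o)/(9 + c)
167*(f(p, -3) + 447) = 167*((-3 - 3)/(9 - 3) + 447) = 167*(-6/6 + 447) = 167*((⅙)*(-6) + 447) = 167*(-1 + 447) = 167*446 = 74482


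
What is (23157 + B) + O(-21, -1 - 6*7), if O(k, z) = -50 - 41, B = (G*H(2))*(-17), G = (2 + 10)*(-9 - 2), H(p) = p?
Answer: 27554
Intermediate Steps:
G = -132 (G = 12*(-11) = -132)
B = 4488 (B = -132*2*(-17) = -264*(-17) = 4488)
O(k, z) = -91
(23157 + B) + O(-21, -1 - 6*7) = (23157 + 4488) - 91 = 27645 - 91 = 27554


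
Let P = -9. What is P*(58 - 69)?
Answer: 99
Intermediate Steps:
P*(58 - 69) = -9*(58 - 69) = -9*(-11) = 99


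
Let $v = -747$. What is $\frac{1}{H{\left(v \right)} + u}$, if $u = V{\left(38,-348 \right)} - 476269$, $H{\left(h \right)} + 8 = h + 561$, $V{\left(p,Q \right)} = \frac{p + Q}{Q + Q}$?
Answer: $- \frac{348}{165808969} \approx -2.0988 \cdot 10^{-6}$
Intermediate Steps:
$V{\left(p,Q \right)} = \frac{Q + p}{2 Q}$
$H{\left(h \right)} = 553 + h$ ($H{\left(h \right)} = -8 + \left(h + 561\right) = -8 + \left(561 + h\right) = 553 + h$)
$u = - \frac{165741457}{348}$ ($u = \frac{-348 + 38}{2 \left(-348\right)} - 476269 = \frac{1}{2} \left(- \frac{1}{348}\right) \left(-310\right) - 476269 = \frac{155}{348} - 476269 = - \frac{165741457}{348} \approx -4.7627 \cdot 10^{5}$)
$\frac{1}{H{\left(v \right)} + u} = \frac{1}{\left(553 - 747\right) - \frac{165741457}{348}} = \frac{1}{-194 - \frac{165741457}{348}} = \frac{1}{- \frac{165808969}{348}} = - \frac{348}{165808969}$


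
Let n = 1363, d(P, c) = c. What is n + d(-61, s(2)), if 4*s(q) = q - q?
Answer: 1363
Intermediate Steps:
s(q) = 0 (s(q) = (q - q)/4 = (¼)*0 = 0)
n + d(-61, s(2)) = 1363 + 0 = 1363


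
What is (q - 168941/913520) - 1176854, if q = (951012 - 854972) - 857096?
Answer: -1770319712141/913520 ≈ -1.9379e+6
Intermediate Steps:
q = -761056 (q = 96040 - 857096 = -761056)
(q - 168941/913520) - 1176854 = (-761056 - 168941/913520) - 1176854 = -695240046061/913520 - 1176854 = -1770319712141/913520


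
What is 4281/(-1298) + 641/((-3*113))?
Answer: -2283277/440022 ≈ -5.1890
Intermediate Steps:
4281/(-1298) + 641/((-3*113)) = 4281*(-1/1298) + 641/(-339) = -4281/1298 + 641*(-1/339) = -4281/1298 - 641/339 = -2283277/440022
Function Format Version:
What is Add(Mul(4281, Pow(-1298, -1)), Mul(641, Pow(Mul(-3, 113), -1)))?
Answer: Rational(-2283277, 440022) ≈ -5.1890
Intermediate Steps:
Add(Mul(4281, Pow(-1298, -1)), Mul(641, Pow(Mul(-3, 113), -1))) = Add(Mul(4281, Rational(-1, 1298)), Mul(641, Pow(-339, -1))) = Add(Rational(-4281, 1298), Mul(641, Rational(-1, 339))) = Add(Rational(-4281, 1298), Rational(-641, 339)) = Rational(-2283277, 440022)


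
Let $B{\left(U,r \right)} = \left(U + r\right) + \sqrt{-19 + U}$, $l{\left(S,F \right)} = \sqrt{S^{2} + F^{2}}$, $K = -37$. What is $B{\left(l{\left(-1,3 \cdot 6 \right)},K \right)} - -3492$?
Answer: $3455 + \sqrt{-19 + 5 \sqrt{13}} + 5 \sqrt{13} \approx 3473.0 + 0.98602 i$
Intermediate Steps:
$l{\left(S,F \right)} = \sqrt{F^{2} + S^{2}}$
$B{\left(U,r \right)} = U + r + \sqrt{-19 + U}$
$B{\left(l{\left(-1,3 \cdot 6 \right)},K \right)} - -3492 = \left(\sqrt{\left(3 \cdot 6\right)^{2} + \left(-1\right)^{2}} - 37 + \sqrt{-19 + \sqrt{\left(3 \cdot 6\right)^{2} + \left(-1\right)^{2}}}\right) - -3492 = \left(\sqrt{18^{2} + 1} - 37 + \sqrt{-19 + \sqrt{18^{2} + 1}}\right) + 3492 = \left(\sqrt{324 + 1} - 37 + \sqrt{-19 + \sqrt{324 + 1}}\right) + 3492 = \left(\sqrt{325} - 37 + \sqrt{-19 + \sqrt{325}}\right) + 3492 = \left(5 \sqrt{13} - 37 + \sqrt{-19 + 5 \sqrt{13}}\right) + 3492 = \left(-37 + \sqrt{-19 + 5 \sqrt{13}} + 5 \sqrt{13}\right) + 3492 = 3455 + \sqrt{-19 + 5 \sqrt{13}} + 5 \sqrt{13}$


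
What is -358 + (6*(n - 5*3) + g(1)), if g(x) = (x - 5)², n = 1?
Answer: -426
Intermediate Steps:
g(x) = (-5 + x)²
-358 + (6*(n - 5*3) + g(1)) = -358 + (6*(1 - 5*3) + (-5 + 1)²) = -358 + (6*(1 - 15) + (-4)²) = -358 + (6*(-14) + 16) = -358 + (-84 + 16) = -358 - 68 = -426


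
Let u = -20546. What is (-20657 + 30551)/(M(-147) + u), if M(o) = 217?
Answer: -9894/20329 ≈ -0.48669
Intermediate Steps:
(-20657 + 30551)/(M(-147) + u) = (-20657 + 30551)/(217 - 20546) = 9894/(-20329) = 9894*(-1/20329) = -9894/20329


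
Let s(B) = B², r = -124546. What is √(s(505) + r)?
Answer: √130479 ≈ 361.22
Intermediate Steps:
√(s(505) + r) = √(505² - 124546) = √(255025 - 124546) = √130479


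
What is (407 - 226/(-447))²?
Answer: 33180444025/199809 ≈ 1.6606e+5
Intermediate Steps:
(407 - 226/(-447))² = (407 - 226*(-1/447))² = (407 + 226/447)² = (182155/447)² = 33180444025/199809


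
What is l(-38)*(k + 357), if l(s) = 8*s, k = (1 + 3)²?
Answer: -113392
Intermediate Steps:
k = 16 (k = 4² = 16)
l(-38)*(k + 357) = (8*(-38))*(16 + 357) = -304*373 = -113392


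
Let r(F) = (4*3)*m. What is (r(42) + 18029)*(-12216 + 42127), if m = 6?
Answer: 541419011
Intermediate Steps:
r(F) = 72 (r(F) = (4*3)*6 = 12*6 = 72)
(r(42) + 18029)*(-12216 + 42127) = (72 + 18029)*(-12216 + 42127) = 18101*29911 = 541419011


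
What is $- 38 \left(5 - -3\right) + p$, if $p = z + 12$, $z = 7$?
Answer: $-285$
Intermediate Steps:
$p = 19$ ($p = 7 + 12 = 19$)
$- 38 \left(5 - -3\right) + p = - 38 \left(5 - -3\right) + 19 = - 38 \left(5 + 3\right) + 19 = \left(-38\right) 8 + 19 = -304 + 19 = -285$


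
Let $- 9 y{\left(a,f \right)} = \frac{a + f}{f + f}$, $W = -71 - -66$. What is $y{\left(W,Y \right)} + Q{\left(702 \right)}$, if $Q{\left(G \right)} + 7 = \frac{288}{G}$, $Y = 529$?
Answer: $- \frac{411265}{61893} \approx -6.6448$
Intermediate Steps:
$W = -5$ ($W = -71 + 66 = -5$)
$y{\left(a,f \right)} = - \frac{a + f}{18 f}$ ($y{\left(a,f \right)} = - \frac{\left(a + f\right) \frac{1}{f + f}}{9} = - \frac{\left(a + f\right) \frac{1}{2 f}}{9} = - \frac{\frac{1}{2} \frac{1}{f} \left(a + f\right)}{9} = - \frac{a + f}{18 f}$)
$Q{\left(G \right)} = -7 + \frac{288}{G}$
$y{\left(W,Y \right)} + Q{\left(702 \right)} = \frac{\left(-1\right) \left(-5\right) - 529}{18 \cdot 529} - \left(7 - \frac{288}{702}\right) = \frac{1}{18} \cdot \frac{1}{529} \left(5 - 529\right) + \left(-7 + 288 \cdot \frac{1}{702}\right) = \frac{1}{18} \cdot \frac{1}{529} \left(-524\right) + \left(-7 + \frac{16}{39}\right) = - \frac{262}{4761} - \frac{257}{39} = - \frac{411265}{61893}$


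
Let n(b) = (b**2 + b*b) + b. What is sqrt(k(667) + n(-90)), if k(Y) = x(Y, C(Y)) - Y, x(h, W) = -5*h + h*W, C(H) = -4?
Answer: 4*sqrt(590) ≈ 97.160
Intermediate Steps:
n(b) = b + 2*b**2 (n(b) = (b**2 + b**2) + b = 2*b**2 + b = b + 2*b**2)
x(h, W) = -5*h + W*h
k(Y) = -10*Y (k(Y) = Y*(-5 - 4) - Y = Y*(-9) - Y = -9*Y - Y = -10*Y)
sqrt(k(667) + n(-90)) = sqrt(-10*667 - 90*(1 + 2*(-90))) = sqrt(-6670 - 90*(1 - 180)) = sqrt(-6670 - 90*(-179)) = sqrt(-6670 + 16110) = sqrt(9440) = 4*sqrt(590)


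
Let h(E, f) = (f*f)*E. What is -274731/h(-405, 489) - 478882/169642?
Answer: -7721707481018/2738135116035 ≈ -2.8201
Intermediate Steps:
h(E, f) = E*f² (h(E, f) = f²*E = E*f²)
-274731/h(-405, 489) - 478882/169642 = -274731/((-405*489²)) - 478882/169642 = -274731/((-405*239121)) - 478882*1/169642 = -274731/(-96844005) - 239441/84821 = -274731*(-1/96844005) - 239441/84821 = 91577/32281335 - 239441/84821 = -7721707481018/2738135116035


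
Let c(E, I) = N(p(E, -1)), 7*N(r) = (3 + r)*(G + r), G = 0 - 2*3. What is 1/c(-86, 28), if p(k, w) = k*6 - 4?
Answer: 7/271942 ≈ 2.5741e-5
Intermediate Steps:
G = -6 (G = 0 - 6 = -6)
p(k, w) = -4 + 6*k (p(k, w) = 6*k - 4 = -4 + 6*k)
N(r) = (-6 + r)*(3 + r)/7 (N(r) = ((3 + r)*(-6 + r))/7 = ((-6 + r)*(3 + r))/7 = (-6 + r)*(3 + r)/7)
c(E, I) = -6/7 - 18*E/7 + (-4 + 6*E)**2/7 (c(E, I) = -18/7 - 3*(-4 + 6*E)/7 + (-4 + 6*E)**2/7 = -18/7 + (12/7 - 18*E/7) + (-4 + 6*E)**2/7 = -6/7 - 18*E/7 + (-4 + 6*E)**2/7)
1/c(-86, 28) = 1/(10/7 - 66/7*(-86) + (36/7)*(-86)**2) = 1/(10/7 + 5676/7 + (36/7)*7396) = 1/(10/7 + 5676/7 + 266256/7) = 1/(271942/7) = 7/271942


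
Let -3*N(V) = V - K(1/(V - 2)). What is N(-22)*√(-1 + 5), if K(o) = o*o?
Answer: 12673/864 ≈ 14.668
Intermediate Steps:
K(o) = o²
N(V) = -V/3 + 1/(3*(-2 + V)²) (N(V) = -(V - (1/(V - 2))²)/3 = -(V - (1/(-2 + V))²)/3 = -(V - 1/(-2 + V)²)/3 = -V/3 + 1/(3*(-2 + V)²))
N(-22)*√(-1 + 5) = (-⅓*(-22) + 1/(3*(-2 - 22)²))*√(-1 + 5) = (22/3 + (⅓)/(-24)²)*√4 = (22/3 + (⅓)*(1/576))*2 = (22/3 + 1/1728)*2 = (12673/1728)*2 = 12673/864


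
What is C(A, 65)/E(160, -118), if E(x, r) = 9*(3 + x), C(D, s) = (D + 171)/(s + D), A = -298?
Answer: 127/341811 ≈ 0.00037155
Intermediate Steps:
C(D, s) = (171 + D)/(D + s)
E(x, r) = 27 + 9*x
C(A, 65)/E(160, -118) = ((171 - 298)/(-298 + 65))/(27 + 9*160) = (-127/(-233))/(27 + 1440) = -1/233*(-127)/1467 = (127/233)*(1/1467) = 127/341811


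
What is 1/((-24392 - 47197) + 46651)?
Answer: -1/24938 ≈ -4.0099e-5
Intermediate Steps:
1/((-24392 - 47197) + 46651) = 1/(-71589 + 46651) = 1/(-24938) = -1/24938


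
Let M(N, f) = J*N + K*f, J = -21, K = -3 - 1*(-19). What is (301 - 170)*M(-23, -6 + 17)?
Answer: 86329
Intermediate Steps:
K = 16 (K = -3 + 19 = 16)
M(N, f) = -21*N + 16*f
(301 - 170)*M(-23, -6 + 17) = (301 - 170)*(-21*(-23) + 16*(-6 + 17)) = 131*(483 + 16*11) = 131*(483 + 176) = 131*659 = 86329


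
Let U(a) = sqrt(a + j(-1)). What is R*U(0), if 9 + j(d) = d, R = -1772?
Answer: -1772*I*sqrt(10) ≈ -5603.6*I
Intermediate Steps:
j(d) = -9 + d
U(a) = sqrt(-10 + a) (U(a) = sqrt(a + (-9 - 1)) = sqrt(a - 10) = sqrt(-10 + a))
R*U(0) = -1772*sqrt(-10 + 0) = -1772*I*sqrt(10)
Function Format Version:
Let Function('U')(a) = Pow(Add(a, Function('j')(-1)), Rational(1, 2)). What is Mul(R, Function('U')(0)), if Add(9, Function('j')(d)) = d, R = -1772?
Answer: Mul(-1772, I, Pow(10, Rational(1, 2))) ≈ Mul(-5603.6, I)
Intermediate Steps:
Function('j')(d) = Add(-9, d)
Function('U')(a) = Pow(Add(-10, a), Rational(1, 2)) (Function('U')(a) = Pow(Add(a, Add(-9, -1)), Rational(1, 2)) = Pow(Add(a, -10), Rational(1, 2)) = Pow(Add(-10, a), Rational(1, 2)))
Mul(R, Function('U')(0)) = Mul(-1772, Pow(Add(-10, 0), Rational(1, 2))) = Mul(-1772, Pow(-10, Rational(1, 2))) = Mul(-1772, Mul(I, Pow(10, Rational(1, 2)))) = Mul(-1772, I, Pow(10, Rational(1, 2)))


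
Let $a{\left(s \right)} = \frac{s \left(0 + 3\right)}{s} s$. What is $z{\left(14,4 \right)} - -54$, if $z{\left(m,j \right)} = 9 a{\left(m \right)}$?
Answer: $432$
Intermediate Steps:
$a{\left(s \right)} = 3 s$ ($a{\left(s \right)} = \frac{s 3}{s} s = \frac{3 s}{s} s = 3 s$)
$z{\left(m,j \right)} = 27 m$ ($z{\left(m,j \right)} = 9 \cdot 3 m = 27 m$)
$z{\left(14,4 \right)} - -54 = 27 \cdot 14 - -54 = 378 + 54 = 432$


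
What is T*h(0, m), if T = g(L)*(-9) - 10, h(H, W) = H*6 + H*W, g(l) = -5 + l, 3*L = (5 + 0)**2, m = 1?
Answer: 0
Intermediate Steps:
L = 25/3 (L = (5 + 0)**2/3 = (1/3)*5**2 = (1/3)*25 = 25/3 ≈ 8.3333)
h(H, W) = 6*H + H*W
T = -40 (T = (-5 + 25/3)*(-9) - 10 = (10/3)*(-9) - 10 = -30 - 10 = -40)
T*h(0, m) = -0*(6 + 1) = -0*7 = -40*0 = 0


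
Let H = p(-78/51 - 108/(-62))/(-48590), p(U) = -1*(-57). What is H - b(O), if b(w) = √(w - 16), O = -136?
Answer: -57/48590 - 2*I*√38 ≈ -0.0011731 - 12.329*I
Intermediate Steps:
p(U) = 57
H = -57/48590 (H = 57/(-48590) = 57*(-1/48590) = -57/48590 ≈ -0.0011731)
b(w) = √(-16 + w)
H - b(O) = -57/48590 - √(-16 - 136) = -57/48590 - √(-152) = -57/48590 - 2*I*√38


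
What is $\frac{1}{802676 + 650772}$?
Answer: $\frac{1}{1453448} \approx 6.8802 \cdot 10^{-7}$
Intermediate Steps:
$\frac{1}{802676 + 650772} = \frac{1}{1453448}$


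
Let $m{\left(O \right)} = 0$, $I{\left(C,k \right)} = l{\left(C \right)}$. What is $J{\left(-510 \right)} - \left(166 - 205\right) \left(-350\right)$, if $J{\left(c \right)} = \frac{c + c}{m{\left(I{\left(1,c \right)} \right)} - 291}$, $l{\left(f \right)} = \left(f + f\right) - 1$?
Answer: $- \frac{1323710}{97} \approx -13647.0$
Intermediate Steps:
$l{\left(f \right)} = -1 + 2 f$ ($l{\left(f \right)} = 2 f - 1 = -1 + 2 f$)
$I{\left(C,k \right)} = -1 + 2 C$
$J{\left(c \right)} = - \frac{2 c}{291}$ ($J{\left(c \right)} = \frac{c + c}{0 - 291} = \frac{2 c}{-291} = 2 c \left(- \frac{1}{291}\right) = - \frac{2 c}{291}$)
$J{\left(-510 \right)} - \left(166 - 205\right) \left(-350\right) = \left(- \frac{2}{291}\right) \left(-510\right) - \left(166 - 205\right) \left(-350\right) = \frac{340}{97} - \left(-39\right) \left(-350\right) = \frac{340}{97} - 13650 = - \frac{1323710}{97}$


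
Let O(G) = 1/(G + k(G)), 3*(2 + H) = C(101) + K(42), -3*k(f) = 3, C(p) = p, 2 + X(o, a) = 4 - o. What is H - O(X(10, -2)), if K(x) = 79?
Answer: 523/9 ≈ 58.111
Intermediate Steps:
X(o, a) = 2 - o (X(o, a) = -2 + (4 - o) = 2 - o)
k(f) = -1 (k(f) = -⅓*3 = -1)
H = 58 (H = -2 + (101 + 79)/3 = -2 + (⅓)*180 = -2 + 60 = 58)
O(G) = 1/(-1 + G) (O(G) = 1/(G - 1) = 1/(-1 + G))
H - O(X(10, -2)) = 58 - 1/(-1 + (2 - 1*10)) = 58 - 1/(-1 + (2 - 10)) = 58 - 1/(-1 - 8) = 58 - 1/(-9) = 58 - 1*(-⅑) = 58 + ⅑ = 523/9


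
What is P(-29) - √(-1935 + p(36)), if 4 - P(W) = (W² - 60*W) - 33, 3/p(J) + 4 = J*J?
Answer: -2544 - 13*I*√4778139/646 ≈ -2544.0 - 43.989*I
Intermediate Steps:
p(J) = 3/(-4 + J²) (p(J) = 3/(-4 + J*J) = 3/(-4 + J²))
P(W) = 37 - W² + 60*W (P(W) = 4 - ((W² - 60*W) - 33) = 4 - (-33 + W² - 60*W) = 4 + (33 - W² + 60*W) = 37 - W² + 60*W)
P(-29) - √(-1935 + p(36)) = (37 - 1*(-29)² + 60*(-29)) - √(-1935 + 3/(-4 + 36²)) = (37 - 1*841 - 1740) - √(-1935 + 3/(-4 + 1296)) = (37 - 841 - 1740) - √(-1935 + 3/1292) = -2544 - √(-1935 + 3*(1/1292)) = -2544 - √(-1935 + 3/1292) = -2544 - √(-2500017/1292) = -2544 - 13*I*√4778139/646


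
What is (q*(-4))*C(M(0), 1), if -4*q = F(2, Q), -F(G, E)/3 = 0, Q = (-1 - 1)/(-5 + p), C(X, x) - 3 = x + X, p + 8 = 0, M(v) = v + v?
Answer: 0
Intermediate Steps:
M(v) = 2*v
p = -8 (p = -8 + 0 = -8)
C(X, x) = 3 + X + x (C(X, x) = 3 + (x + X) = 3 + (X + x) = 3 + X + x)
Q = 2/13 (Q = (-1 - 1)/(-5 - 8) = -2/(-13) = -2*(-1/13) = 2/13 ≈ 0.15385)
F(G, E) = 0 (F(G, E) = -3*0 = 0)
q = 0 (q = -¼*0 = 0)
(q*(-4))*C(M(0), 1) = (0*(-4))*(3 + 2*0 + 1) = 0*(3 + 0 + 1) = 0*4 = 0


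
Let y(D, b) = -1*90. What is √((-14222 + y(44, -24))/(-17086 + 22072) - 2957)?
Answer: I*√2043971089/831 ≈ 54.405*I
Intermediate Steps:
y(D, b) = -90
√((-14222 + y(44, -24))/(-17086 + 22072) - 2957) = √((-14222 - 90)/(-17086 + 22072) - 2957) = √(-14312/4986 - 2957) = √(-14312*1/4986 - 2957) = √(-7156/2493 - 2957) = √(-7378957/2493) = I*√2043971089/831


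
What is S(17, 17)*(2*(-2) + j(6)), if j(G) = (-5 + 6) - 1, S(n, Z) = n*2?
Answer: -136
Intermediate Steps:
S(n, Z) = 2*n
j(G) = 0 (j(G) = 1 - 1 = 0)
S(17, 17)*(2*(-2) + j(6)) = (2*17)*(2*(-2) + 0) = 34*(-4 + 0) = 34*(-4) = -136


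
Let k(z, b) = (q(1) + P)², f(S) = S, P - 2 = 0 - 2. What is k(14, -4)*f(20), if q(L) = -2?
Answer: 80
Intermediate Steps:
P = 0 (P = 2 + (0 - 2) = 2 - 2 = 0)
k(z, b) = 4 (k(z, b) = (-2 + 0)² = (-2)² = 4)
k(14, -4)*f(20) = 4*20 = 80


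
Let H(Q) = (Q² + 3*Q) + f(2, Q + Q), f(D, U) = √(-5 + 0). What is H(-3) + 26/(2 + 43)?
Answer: 26/45 + I*√5 ≈ 0.57778 + 2.2361*I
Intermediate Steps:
f(D, U) = I*√5 (f(D, U) = √(-5) = I*√5)
H(Q) = Q² + 3*Q + I*√5 (H(Q) = (Q² + 3*Q) + I*√5 = Q² + 3*Q + I*√5)
H(-3) + 26/(2 + 43) = ((-3)² + 3*(-3) + I*√5) + 26/(2 + 43) = (9 - 9 + I*√5) + 26/45 = I*√5 + (1/45)*26 = I*√5 + 26/45 = 26/45 + I*√5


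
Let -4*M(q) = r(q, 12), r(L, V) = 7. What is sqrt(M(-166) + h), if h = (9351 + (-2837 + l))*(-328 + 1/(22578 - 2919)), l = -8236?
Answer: 5*sqrt(3880662701209)/13106 ≈ 751.54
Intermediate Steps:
M(q) = -7/4 (M(q) = -1/4*7 = -7/4)
h = 3701238674/6553 (h = (9351 + (-2837 - 8236))*(-328 + 1/(22578 - 2919)) = (9351 - 11073)*(-328 + 1/19659) = -1722*(-328 + 1/19659) = -1722*(-6448151/19659) = 3701238674/6553 ≈ 5.6482e+5)
sqrt(M(-166) + h) = sqrt(-7/4 + 3701238674/6553) = sqrt(14804908825/26212) = 5*sqrt(3880662701209)/13106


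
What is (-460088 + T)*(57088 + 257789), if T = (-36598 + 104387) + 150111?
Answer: -76259430876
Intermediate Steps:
T = 217900 (T = 67789 + 150111 = 217900)
(-460088 + T)*(57088 + 257789) = (-460088 + 217900)*(57088 + 257789) = -242188*314877 = -76259430876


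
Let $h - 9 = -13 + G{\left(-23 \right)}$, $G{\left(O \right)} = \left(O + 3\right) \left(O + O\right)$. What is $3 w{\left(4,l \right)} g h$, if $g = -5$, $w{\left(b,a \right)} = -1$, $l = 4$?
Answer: $13740$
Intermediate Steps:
$G{\left(O \right)} = 2 O \left(3 + O\right)$ ($G{\left(O \right)} = \left(3 + O\right) 2 O = 2 O \left(3 + O\right)$)
$h = 916$ ($h = 9 - \left(13 + 46 \left(3 - 23\right)\right) = 9 - \left(13 + 46 \left(-20\right)\right) = 9 + \left(-13 + 920\right) = 9 + 907 = 916$)
$3 w{\left(4,l \right)} g h = 3 \left(-1\right) \left(-5\right) 916 = \left(-3\right) \left(-5\right) 916 = 15 \cdot 916 = 13740$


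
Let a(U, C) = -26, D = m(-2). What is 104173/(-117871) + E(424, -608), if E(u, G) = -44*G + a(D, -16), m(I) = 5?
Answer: 3150116173/117871 ≈ 26725.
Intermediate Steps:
D = 5
E(u, G) = -26 - 44*G (E(u, G) = -44*G - 26 = -26 - 44*G)
104173/(-117871) + E(424, -608) = 104173/(-117871) + (-26 - 44*(-608)) = 104173*(-1/117871) + (-26 + 26752) = -104173/117871 + 26726 = 3150116173/117871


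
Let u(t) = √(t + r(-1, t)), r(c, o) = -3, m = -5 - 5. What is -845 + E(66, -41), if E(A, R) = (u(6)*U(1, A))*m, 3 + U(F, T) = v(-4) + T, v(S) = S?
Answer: -845 - 590*√3 ≈ -1866.9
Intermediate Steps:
m = -10
U(F, T) = -7 + T (U(F, T) = -3 + (-4 + T) = -7 + T)
u(t) = √(-3 + t) (u(t) = √(t - 3) = √(-3 + t))
E(A, R) = -10*√3*(-7 + A) (E(A, R) = (√(-3 + 6)*(-7 + A))*(-10) = (√3*(-7 + A))*(-10) = -10*√3*(-7 + A))
-845 + E(66, -41) = -845 + 10*√3*(7 - 1*66) = -845 + 10*√3*(7 - 66) = -845 + 10*√3*(-59) = -845 - 590*√3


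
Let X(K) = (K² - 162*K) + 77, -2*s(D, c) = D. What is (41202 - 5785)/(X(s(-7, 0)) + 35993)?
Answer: 141668/142061 ≈ 0.99723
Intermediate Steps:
s(D, c) = -D/2
X(K) = 77 + K² - 162*K
(41202 - 5785)/(X(s(-7, 0)) + 35993) = (41202 - 5785)/((77 + (-½*(-7))² - (-81)*(-7)) + 35993) = 35417/((77 + (7/2)² - 162*7/2) + 35993) = 35417/((77 + 49/4 - 567) + 35993) = 35417/(-1911/4 + 35993) = 35417/(142061/4) = 35417*(4/142061) = 141668/142061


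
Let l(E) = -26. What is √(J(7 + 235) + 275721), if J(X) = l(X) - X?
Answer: √275453 ≈ 524.84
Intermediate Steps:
J(X) = -26 - X
√(J(7 + 235) + 275721) = √((-26 - (7 + 235)) + 275721) = √((-26 - 1*242) + 275721) = √((-26 - 242) + 275721) = √(-268 + 275721) = √275453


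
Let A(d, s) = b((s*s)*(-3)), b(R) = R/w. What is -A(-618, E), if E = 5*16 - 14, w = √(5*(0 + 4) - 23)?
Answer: -4356*I*√3 ≈ -7544.8*I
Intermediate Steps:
w = I*√3 (w = √(5*4 - 23) = √(20 - 23) = √(-3) = I*√3 ≈ 1.732*I)
b(R) = -I*R*√3/3 (b(R) = R/((I*√3)) = R*(-I*√3/3) = -I*R*√3/3)
E = 66 (E = 80 - 14 = 66)
A(d, s) = I*√3*s² (A(d, s) = -I*(s*s)*(-3)*√3/3 = -I*s²*(-3)*√3/3 = -I*(-3*s²)*√3/3 = I*√3*s²)
-A(-618, E) = -I*√3*66² = -I*√3*4356 = -4356*I*√3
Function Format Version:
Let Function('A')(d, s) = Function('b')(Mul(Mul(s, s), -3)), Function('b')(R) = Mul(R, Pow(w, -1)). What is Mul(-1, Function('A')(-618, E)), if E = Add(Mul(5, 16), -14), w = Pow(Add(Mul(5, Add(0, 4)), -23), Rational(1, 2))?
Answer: Mul(-4356, I, Pow(3, Rational(1, 2))) ≈ Mul(-7544.8, I)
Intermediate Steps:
w = Mul(I, Pow(3, Rational(1, 2))) (w = Pow(Add(Mul(5, 4), -23), Rational(1, 2)) = Pow(Add(20, -23), Rational(1, 2)) = Pow(-3, Rational(1, 2)) = Mul(I, Pow(3, Rational(1, 2))) ≈ Mul(1.7320, I))
Function('b')(R) = Mul(Rational(-1, 3), I, R, Pow(3, Rational(1, 2))) (Function('b')(R) = Mul(R, Pow(Mul(I, Pow(3, Rational(1, 2))), -1)) = Mul(R, Mul(Rational(-1, 3), I, Pow(3, Rational(1, 2)))) = Mul(Rational(-1, 3), I, R, Pow(3, Rational(1, 2))))
E = 66 (E = Add(80, -14) = 66)
Function('A')(d, s) = Mul(I, Pow(3, Rational(1, 2)), Pow(s, 2)) (Function('A')(d, s) = Mul(Rational(-1, 3), I, Mul(Mul(s, s), -3), Pow(3, Rational(1, 2))) = Mul(Rational(-1, 3), I, Mul(Pow(s, 2), -3), Pow(3, Rational(1, 2))) = Mul(Rational(-1, 3), I, Mul(-3, Pow(s, 2)), Pow(3, Rational(1, 2))) = Mul(I, Pow(3, Rational(1, 2)), Pow(s, 2)))
Mul(-1, Function('A')(-618, E)) = Mul(-1, Mul(I, Pow(3, Rational(1, 2)), Pow(66, 2))) = Mul(-1, Mul(I, Pow(3, Rational(1, 2)), 4356)) = Mul(-1, Mul(4356, I, Pow(3, Rational(1, 2)))) = Mul(-4356, I, Pow(3, Rational(1, 2)))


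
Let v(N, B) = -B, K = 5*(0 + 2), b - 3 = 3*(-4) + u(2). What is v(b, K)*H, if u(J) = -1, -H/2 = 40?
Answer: 800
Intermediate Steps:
H = -80 (H = -2*40 = -80)
b = -10 (b = 3 + (3*(-4) - 1) = 3 + (-12 - 1) = 3 - 13 = -10)
K = 10 (K = 5*2 = 10)
v(b, K)*H = -1*10*(-80) = -10*(-80) = 800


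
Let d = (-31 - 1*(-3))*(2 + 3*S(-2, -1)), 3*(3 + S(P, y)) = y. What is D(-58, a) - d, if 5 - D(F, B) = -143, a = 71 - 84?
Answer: -76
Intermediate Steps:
S(P, y) = -3 + y/3
a = -13
D(F, B) = 148 (D(F, B) = 5 - 1*(-143) = 5 + 143 = 148)
d = 224 (d = (-31 - 1*(-3))*(2 + 3*(-3 + (⅓)*(-1))) = (-31 + 3)*(2 + 3*(-3 - ⅓)) = -28*(2 + 3*(-10/3)) = -28*(2 - 10) = -28*(-8) = 224)
D(-58, a) - d = 148 - 1*224 = 148 - 224 = -76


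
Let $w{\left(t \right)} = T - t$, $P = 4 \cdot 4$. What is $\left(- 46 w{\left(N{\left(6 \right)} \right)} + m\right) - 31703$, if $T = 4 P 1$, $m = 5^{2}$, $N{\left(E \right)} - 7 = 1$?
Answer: $-34254$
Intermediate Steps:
$N{\left(E \right)} = 8$ ($N{\left(E \right)} = 7 + 1 = 8$)
$P = 16$
$m = 25$
$T = 64$ ($T = 4 \cdot 16 \cdot 1 = 64 \cdot 1 = 64$)
$w{\left(t \right)} = 64 - t$
$\left(- 46 w{\left(N{\left(6 \right)} \right)} + m\right) - 31703 = \left(- 46 \left(64 - 8\right) + 25\right) - 31703 = \left(\left(-46\right) 56 + 25\right) - 31703 = \left(-2576 + 25\right) - 31703 = -2551 - 31703 = -34254$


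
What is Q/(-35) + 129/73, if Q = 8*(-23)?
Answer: 17947/2555 ≈ 7.0243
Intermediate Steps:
Q = -184
Q/(-35) + 129/73 = -184/(-35) + 129/73 = -184*(-1/35) + 129*(1/73) = 184/35 + 129/73 = 17947/2555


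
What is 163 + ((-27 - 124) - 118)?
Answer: -106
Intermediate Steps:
163 + ((-27 - 124) - 118) = 163 + (-151 - 118) = 163 - 269 = -106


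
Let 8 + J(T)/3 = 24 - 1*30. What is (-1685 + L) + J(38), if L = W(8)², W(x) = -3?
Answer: -1718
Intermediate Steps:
J(T) = -42 (J(T) = -24 + 3*(24 - 1*30) = -24 + 3*(24 - 30) = -24 + 3*(-6) = -24 - 18 = -42)
L = 9 (L = (-3)² = 9)
(-1685 + L) + J(38) = (-1685 + 9) - 42 = -1676 - 42 = -1718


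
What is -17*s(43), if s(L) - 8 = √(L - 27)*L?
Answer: -3060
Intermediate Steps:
s(L) = 8 + L*√(-27 + L) (s(L) = 8 + √(L - 27)*L = 8 + √(-27 + L)*L = 8 + L*√(-27 + L))
-17*s(43) = -17*(8 + 43*√(-27 + 43)) = -17*(8 + 43*√16) = -17*(8 + 43*4) = -17*(8 + 172) = -17*180 = -3060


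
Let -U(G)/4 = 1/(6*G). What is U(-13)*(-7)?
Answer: -14/39 ≈ -0.35897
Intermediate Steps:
U(G) = -2/(3*G) (U(G) = -4*1/(6*G) = -2/(3*G))
U(-13)*(-7) = -⅔/(-13)*(-7) = -⅔*(-1/13)*(-7) = (2/39)*(-7) = -14/39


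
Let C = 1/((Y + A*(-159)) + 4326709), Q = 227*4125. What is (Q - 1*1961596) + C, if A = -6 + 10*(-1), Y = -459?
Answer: -4437970513473/4328794 ≈ -1.0252e+6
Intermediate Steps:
A = -16 (A = -6 - 10 = -16)
Q = 936375
C = 1/4328794 (C = 1/((-459 - 16*(-159)) + 4326709) = 1/((-459 + 2544) + 4326709) = 1/(2085 + 4326709) = 1/4328794 ≈ 2.3101e-7)
(Q - 1*1961596) + C = (936375 - 1*1961596) + 1/4328794 = (936375 - 1961596) + 1/4328794 = -1025221 + 1/4328794 = -4437970513473/4328794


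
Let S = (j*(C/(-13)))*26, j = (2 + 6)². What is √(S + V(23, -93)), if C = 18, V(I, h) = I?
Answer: I*√2281 ≈ 47.76*I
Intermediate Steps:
j = 64 (j = 8² = 64)
S = -2304 (S = (64*(18/(-13)))*26 = (64*(18*(-1/13)))*26 = (64*(-18/13))*26 = -1152/13*26 = -2304)
√(S + V(23, -93)) = √(-2304 + 23) = √(-2281) = I*√2281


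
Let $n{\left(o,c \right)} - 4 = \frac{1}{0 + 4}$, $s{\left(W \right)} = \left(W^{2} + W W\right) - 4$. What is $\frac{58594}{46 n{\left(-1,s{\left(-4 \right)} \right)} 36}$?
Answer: $\frac{29297}{3519} \approx 8.3254$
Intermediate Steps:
$s{\left(W \right)} = -4 + 2 W^{2}$ ($s{\left(W \right)} = \left(W^{2} + W^{2}\right) - 4 = 2 W^{2} - 4 = -4 + 2 W^{2}$)
$n{\left(o,c \right)} = \frac{17}{4}$ ($n{\left(o,c \right)} = 4 + \frac{1}{0 + 4} = 4 + \frac{1}{4} = \frac{17}{4}$)
$\frac{58594}{46 n{\left(-1,s{\left(-4 \right)} \right)} 36} = \frac{58594}{46 \cdot \frac{17}{4} \cdot 36} = \frac{58594}{\frac{391}{2} \cdot 36} = \frac{58594}{7038} = 58594 \cdot \frac{1}{7038} = \frac{29297}{3519}$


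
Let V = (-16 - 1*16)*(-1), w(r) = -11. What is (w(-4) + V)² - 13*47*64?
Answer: -38663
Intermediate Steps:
V = 32 (V = (-16 - 16)*(-1) = -32*(-1) = 32)
(w(-4) + V)² - 13*47*64 = (-11 + 32)² - 13*47*64 = 21² - 611*64 = 441 - 39104 = -38663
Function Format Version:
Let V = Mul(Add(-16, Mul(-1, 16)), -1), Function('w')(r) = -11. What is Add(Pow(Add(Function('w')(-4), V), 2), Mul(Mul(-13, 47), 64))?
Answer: -38663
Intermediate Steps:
V = 32 (V = Mul(Add(-16, -16), -1) = Mul(-32, -1) = 32)
Add(Pow(Add(Function('w')(-4), V), 2), Mul(Mul(-13, 47), 64)) = Add(Pow(Add(-11, 32), 2), Mul(Mul(-13, 47), 64)) = Add(Pow(21, 2), Mul(-611, 64)) = Add(441, -39104) = -38663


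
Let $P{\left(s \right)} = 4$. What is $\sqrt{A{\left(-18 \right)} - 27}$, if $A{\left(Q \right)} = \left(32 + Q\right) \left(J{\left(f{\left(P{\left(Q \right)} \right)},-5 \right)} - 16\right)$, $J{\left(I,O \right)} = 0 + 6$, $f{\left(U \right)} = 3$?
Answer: $i \sqrt{167} \approx 12.923 i$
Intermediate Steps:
$J{\left(I,O \right)} = 6$
$A{\left(Q \right)} = -320 - 10 Q$ ($A{\left(Q \right)} = \left(32 + Q\right) \left(6 - 16\right) = \left(32 + Q\right) \left(-10\right) = -320 - 10 Q$)
$\sqrt{A{\left(-18 \right)} - 27} = \sqrt{\left(-320 - -180\right) - 27} = \sqrt{\left(-320 + 180\right) - 27} = \sqrt{-140 - 27} = \sqrt{-167} = i \sqrt{167}$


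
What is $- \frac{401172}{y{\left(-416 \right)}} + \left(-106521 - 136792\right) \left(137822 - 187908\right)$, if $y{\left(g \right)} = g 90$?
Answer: $\frac{38022113777591}{3120} \approx 1.2187 \cdot 10^{10}$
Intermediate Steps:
$y{\left(g \right)} = 90 g$
$- \frac{401172}{y{\left(-416 \right)}} + \left(-106521 - 136792\right) \left(137822 - 187908\right) = - \frac{401172}{90 \left(-416\right)} + \left(-106521 - 136792\right) \left(137822 - 187908\right) = - \frac{401172}{-37440} - -12186574918 = \left(-401172\right) \left(- \frac{1}{37440}\right) + 12186574918 = \frac{33431}{3120} + 12186574918 = \frac{38022113777591}{3120}$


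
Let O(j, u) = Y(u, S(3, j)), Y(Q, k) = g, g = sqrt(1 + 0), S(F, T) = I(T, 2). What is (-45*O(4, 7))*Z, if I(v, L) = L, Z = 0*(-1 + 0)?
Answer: 0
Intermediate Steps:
Z = 0 (Z = 0*(-1) = 0)
S(F, T) = 2
g = 1 (g = sqrt(1) = 1)
Y(Q, k) = 1
O(j, u) = 1
(-45*O(4, 7))*Z = -45*1*0 = -45*0 = 0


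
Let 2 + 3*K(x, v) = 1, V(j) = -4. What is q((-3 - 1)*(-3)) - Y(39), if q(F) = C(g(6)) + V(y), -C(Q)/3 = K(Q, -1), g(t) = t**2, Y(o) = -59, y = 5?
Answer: 56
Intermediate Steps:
K(x, v) = -1/3 (K(x, v) = -2/3 + (1/3)*1 = -2/3 + 1/3 = -1/3)
C(Q) = 1 (C(Q) = -3*(-1/3) = 1)
q(F) = -3 (q(F) = 1 - 4 = -3)
q((-3 - 1)*(-3)) - Y(39) = -3 - 1*(-59) = -3 + 59 = 56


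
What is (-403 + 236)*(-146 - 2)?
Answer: 24716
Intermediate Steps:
(-403 + 236)*(-146 - 2) = -167*(-148) = 24716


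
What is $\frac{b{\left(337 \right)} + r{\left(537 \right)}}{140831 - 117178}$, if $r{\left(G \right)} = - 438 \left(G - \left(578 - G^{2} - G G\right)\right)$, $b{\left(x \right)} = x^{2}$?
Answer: $- \frac{1163501}{109} \approx -10674.0$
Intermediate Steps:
$r{\left(G \right)} = 253164 - 876 G^{2} - 438 G$ ($r{\left(G \right)} = - 438 \left(G + \left(\left(G^{2} + G^{2}\right) - 578\right)\right) = - 438 \left(G + \left(2 G^{2} - 578\right)\right) = - 438 \left(G + \left(-578 + 2 G^{2}\right)\right) = - 438 \left(-578 + G + 2 G^{2}\right) = 253164 - 876 G^{2} - 438 G$)
$\frac{b{\left(337 \right)} + r{\left(537 \right)}}{140831 - 117178} = \frac{337^{2} - \left(-17958 + 252611244\right)}{140831 - 117178} = \frac{113569 - 252593286}{23653} = \left(113569 - 252593286\right) \frac{1}{23653} = \left(-252479717\right) \frac{1}{23653} = - \frac{1163501}{109}$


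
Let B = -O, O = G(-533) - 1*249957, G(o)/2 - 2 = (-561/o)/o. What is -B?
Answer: -71008898939/284089 ≈ -2.4995e+5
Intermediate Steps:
G(o) = 4 - 1122/o² (G(o) = 4 + 2*((-561/o)/o) = 4 + 2*(-561/o²) = 4 - 1122/o²)
O = -71008898939/284089 (O = (4 - 1122/(-533)²) - 1*249957 = (4 - 1122*1/284089) - 249957 = (4 - 1122/284089) - 249957 = 1135234/284089 - 249957 = -71008898939/284089 ≈ -2.4995e+5)
B = 71008898939/284089 (B = -1*(-71008898939/284089) = 71008898939/284089 ≈ 2.4995e+5)
-B = -1*71008898939/284089 = -71008898939/284089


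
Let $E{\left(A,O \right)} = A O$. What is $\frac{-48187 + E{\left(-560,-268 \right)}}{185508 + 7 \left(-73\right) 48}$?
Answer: $\frac{101893}{160980} \approx 0.63295$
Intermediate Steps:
$\frac{-48187 + E{\left(-560,-268 \right)}}{185508 + 7 \left(-73\right) 48} = \frac{-48187 - -150080}{185508 + 7 \left(-73\right) 48} = \frac{-48187 + 150080}{185508 - 24528} = \frac{101893}{185508 - 24528} = \frac{101893}{160980}$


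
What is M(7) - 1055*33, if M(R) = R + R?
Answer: -34801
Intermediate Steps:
M(R) = 2*R
M(7) - 1055*33 = 2*7 - 1055*33 = 14 - 211*165 = 14 - 34815 = -34801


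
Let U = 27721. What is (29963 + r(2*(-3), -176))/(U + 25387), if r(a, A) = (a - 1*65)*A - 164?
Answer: 3845/4828 ≈ 0.79640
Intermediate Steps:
r(a, A) = -164 + A*(-65 + a) (r(a, A) = (a - 65)*A - 164 = (-65 + a)*A - 164 = A*(-65 + a) - 164 = -164 + A*(-65 + a))
(29963 + r(2*(-3), -176))/(U + 25387) = (29963 + (-164 - 65*(-176) - 352*(-3)))/(27721 + 25387) = (29963 + (-164 + 11440 - 176*(-6)))/53108 = (29963 + (-164 + 11440 + 1056))*(1/53108) = (29963 + 12332)*(1/53108) = 42295*(1/53108) = 3845/4828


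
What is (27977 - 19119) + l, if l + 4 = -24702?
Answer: -15848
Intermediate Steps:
l = -24706 (l = -4 - 24702 = -24706)
(27977 - 19119) + l = (27977 - 19119) - 24706 = 8858 - 24706 = -15848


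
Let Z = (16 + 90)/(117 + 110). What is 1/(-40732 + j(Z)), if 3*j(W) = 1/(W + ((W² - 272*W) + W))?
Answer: -19456512/792502698313 ≈ -2.4551e-5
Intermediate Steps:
Z = 106/227 ≈ 0.46696
j(W) = 1/(3*(W² - 270*W)) (j(W) = 1/(3*(W + ((W² - 272*W) + W))) = 1/(3*(W + (W² - 271*W))) = 1/(3*(W² - 270*W)))
1/(-40732 + j(Z)) = 1/(-40732 + 1/(3*(106/227)*(-270 + 106/227))) = 1/(-40732 + (⅓)*(227/106)/(-61184/227)) = 1/(-40732 + (⅓)*(227/106)*(-227/61184)) = 1/(-40732 - 51529/19456512) = 1/(-792502698313/19456512) = -19456512/792502698313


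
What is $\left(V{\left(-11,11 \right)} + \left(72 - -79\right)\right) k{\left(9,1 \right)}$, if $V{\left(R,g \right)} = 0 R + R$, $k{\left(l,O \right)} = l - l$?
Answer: $0$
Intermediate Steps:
$k{\left(l,O \right)} = 0$
$V{\left(R,g \right)} = R$ ($V{\left(R,g \right)} = 0 + R = R$)
$\left(V{\left(-11,11 \right)} + \left(72 - -79\right)\right) k{\left(9,1 \right)} = \left(-11 + \left(72 - -79\right)\right) 0 = \left(-11 + \left(72 + 79\right)\right) 0 = \left(-11 + 151\right) 0 = 140 \cdot 0 = 0$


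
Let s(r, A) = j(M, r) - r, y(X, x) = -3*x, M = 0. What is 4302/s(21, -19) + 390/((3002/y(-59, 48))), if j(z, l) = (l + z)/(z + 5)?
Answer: -5774205/21014 ≈ -274.78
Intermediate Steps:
j(z, l) = (l + z)/(5 + z)
s(r, A) = -4*r/5 (s(r, A) = (r + 0)/(5 + 0) - r = r/5 - r = -4*r/5)
4302/s(21, -19) + 390/((3002/y(-59, 48))) = 4302/((-⅘*21)) + 390/((3002/((-3*48)))) = 4302/(-84/5) + 390/((3002/(-144))) = 4302*(-5/84) + 390/((3002*(-1/144))) = -3585/14 + 390/(-1501/72) = -3585/14 + 390*(-72/1501) = -3585/14 - 28080/1501 = -5774205/21014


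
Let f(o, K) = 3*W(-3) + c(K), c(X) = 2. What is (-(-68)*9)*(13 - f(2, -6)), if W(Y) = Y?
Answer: 12240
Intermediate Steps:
f(o, K) = -7 (f(o, K) = 3*(-3) + 2 = -9 + 2 = -7)
(-(-68)*9)*(13 - f(2, -6)) = (-(-68)*9)*(13 - 1*(-7)) = (-34*(-18))*(13 + 7) = 612*20 = 12240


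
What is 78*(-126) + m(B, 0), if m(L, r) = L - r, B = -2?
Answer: -9830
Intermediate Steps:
78*(-126) + m(B, 0) = 78*(-126) + (-2 - 1*0) = -9828 + (-2 + 0) = -9828 - 2 = -9830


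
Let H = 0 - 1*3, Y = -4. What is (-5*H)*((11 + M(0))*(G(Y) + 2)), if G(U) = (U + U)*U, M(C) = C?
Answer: 5610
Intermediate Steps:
G(U) = 2*U**2 (G(U) = (2*U)*U = 2*U**2)
H = -3 (H = 0 - 3 = -3)
(-5*H)*((11 + M(0))*(G(Y) + 2)) = (-5*(-3))*((11 + 0)*(2*(-4)**2 + 2)) = 15*(11*(2*16 + 2)) = 15*(11*(32 + 2)) = 15*(11*34) = 15*374 = 5610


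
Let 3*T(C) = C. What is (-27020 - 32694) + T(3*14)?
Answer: -59700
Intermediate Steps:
T(C) = C/3
(-27020 - 32694) + T(3*14) = (-27020 - 32694) + (3*14)/3 = -59714 + (⅓)*42 = -59714 + 14 = -59700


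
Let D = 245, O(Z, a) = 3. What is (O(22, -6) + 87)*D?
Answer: 22050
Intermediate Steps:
(O(22, -6) + 87)*D = (3 + 87)*245 = 90*245 = 22050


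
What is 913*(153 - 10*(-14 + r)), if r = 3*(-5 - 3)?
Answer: 486629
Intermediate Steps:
r = -24 (r = 3*(-8) = -24)
913*(153 - 10*(-14 + r)) = 913*(153 - 10*(-14 - 24)) = 913*(153 - 10*(-38)) = 913*(153 + 380) = 913*533 = 486629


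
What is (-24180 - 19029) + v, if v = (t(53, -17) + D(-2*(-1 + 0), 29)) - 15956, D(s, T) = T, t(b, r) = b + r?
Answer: -59100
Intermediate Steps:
v = -15891 (v = ((53 - 17) + 29) - 15956 = (36 + 29) - 15956 = 65 - 15956 = -15891)
(-24180 - 19029) + v = (-24180 - 19029) - 15891 = -43209 - 15891 = -59100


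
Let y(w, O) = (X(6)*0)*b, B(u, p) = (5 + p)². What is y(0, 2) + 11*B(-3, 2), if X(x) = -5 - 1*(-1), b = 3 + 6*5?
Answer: 539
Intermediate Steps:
b = 33 (b = 3 + 30 = 33)
X(x) = -4 (X(x) = -5 + 1 = -4)
y(w, O) = 0 (y(w, O) = -4*0*33 = 0*33 = 0)
y(0, 2) + 11*B(-3, 2) = 0 + 11*(5 + 2)² = 0 + 11*7² = 0 + 11*49 = 0 + 539 = 539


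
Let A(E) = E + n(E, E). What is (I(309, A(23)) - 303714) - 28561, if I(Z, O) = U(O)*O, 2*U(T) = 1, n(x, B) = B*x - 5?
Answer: -664003/2 ≈ -3.3200e+5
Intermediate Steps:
n(x, B) = -5 + B*x
U(T) = ½ (U(T) = (½)*1 = ½)
A(E) = -5 + E + E² (A(E) = E + (-5 + E*E) = E + (-5 + E²) = -5 + E + E²)
I(Z, O) = O/2
(I(309, A(23)) - 303714) - 28561 = ((-5 + 23 + 23²)/2 - 303714) - 28561 = ((-5 + 23 + 529)/2 - 303714) - 28561 = ((½)*547 - 303714) - 28561 = (547/2 - 303714) - 28561 = -606881/2 - 28561 = -664003/2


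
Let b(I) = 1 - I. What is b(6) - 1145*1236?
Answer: -1415225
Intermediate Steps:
b(6) - 1145*1236 = (1 - 1*6) - 1145*1236 = (1 - 6) - 1415220 = -5 - 1415220 = -1415225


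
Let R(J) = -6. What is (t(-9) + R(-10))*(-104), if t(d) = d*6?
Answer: 6240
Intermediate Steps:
t(d) = 6*d
(t(-9) + R(-10))*(-104) = (6*(-9) - 6)*(-104) = (-54 - 6)*(-104) = -60*(-104) = 6240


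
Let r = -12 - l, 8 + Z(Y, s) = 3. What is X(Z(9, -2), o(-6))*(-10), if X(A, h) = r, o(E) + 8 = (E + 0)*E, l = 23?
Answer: 350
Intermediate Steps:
o(E) = -8 + E² (o(E) = -8 + (E + 0)*E = -8 + E*E = -8 + E²)
Z(Y, s) = -5 (Z(Y, s) = -8 + 3 = -5)
r = -35 (r = -12 - 1*23 = -12 - 23 = -35)
X(A, h) = -35
X(Z(9, -2), o(-6))*(-10) = -35*(-10) = 350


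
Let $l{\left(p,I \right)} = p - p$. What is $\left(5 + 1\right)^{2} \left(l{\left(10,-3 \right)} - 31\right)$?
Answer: $-1116$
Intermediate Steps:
$l{\left(p,I \right)} = 0$
$\left(5 + 1\right)^{2} \left(l{\left(10,-3 \right)} - 31\right) = \left(5 + 1\right)^{2} \left(0 - 31\right) = 6^{2} \left(-31\right) = 36 \left(-31\right) = -1116$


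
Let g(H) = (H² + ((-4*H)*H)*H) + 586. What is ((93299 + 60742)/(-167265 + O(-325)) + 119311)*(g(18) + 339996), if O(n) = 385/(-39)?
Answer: 123592711431132269/3261860 ≈ 3.7890e+10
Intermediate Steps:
O(n) = -385/39 (O(n) = 385*(-1/39) = -385/39)
g(H) = 586 + H² - 4*H³ (g(H) = (H² + (-4*H²)*H) + 586 = (H² - 4*H³) + 586 = 586 + H² - 4*H³)
((93299 + 60742)/(-167265 + O(-325)) + 119311)*(g(18) + 339996) = ((93299 + 60742)/(-167265 - 385/39) + 119311)*((586 + 18² - 4*18³) + 339996) = (154041/(-6523720/39) + 119311)*((586 + 324 - 4*5832) + 339996) = (154041*(-39/6523720) + 119311)*((586 + 324 - 23328) + 339996) = (-6007599/6523720 + 119311)*(-22418 + 339996) = (778345549321/6523720)*317578 = 123592711431132269/3261860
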